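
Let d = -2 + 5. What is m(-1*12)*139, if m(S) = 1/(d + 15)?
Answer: 139/18 ≈ 7.7222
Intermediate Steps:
d = 3
m(S) = 1/18 (m(S) = 1/(3 + 15) = 1/18)
m(-1*12)*139 = (1/18)*139 = 139/18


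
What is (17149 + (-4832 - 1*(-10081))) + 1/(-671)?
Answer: 15029057/671 ≈ 22398.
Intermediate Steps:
(17149 + (-4832 - 1*(-10081))) + 1/(-671) = (17149 + (-4832 + 10081)) - 1/671 = (17149 + 5249) - 1/671 = 22398 - 1/671 = 15029057/671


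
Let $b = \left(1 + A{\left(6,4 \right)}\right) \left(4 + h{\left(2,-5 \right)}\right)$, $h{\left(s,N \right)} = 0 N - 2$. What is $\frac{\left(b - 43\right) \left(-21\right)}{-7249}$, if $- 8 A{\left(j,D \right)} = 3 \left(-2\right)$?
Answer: $- \frac{1659}{14498} \approx -0.11443$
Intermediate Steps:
$h{\left(s,N \right)} = -2$ ($h{\left(s,N \right)} = 0 - 2 = -2$)
$A{\left(j,D \right)} = \frac{3}{4}$ ($A{\left(j,D \right)} = - \frac{3 \left(-2\right)}{8} = \left(- \frac{1}{8}\right) \left(-6\right) = \frac{3}{4}$)
$b = \frac{7}{2}$ ($b = \left(1 + \frac{3}{4}\right) \left(4 - 2\right) = \frac{7}{4} \cdot 2 = \frac{7}{2} \approx 3.5$)
$\frac{\left(b - 43\right) \left(-21\right)}{-7249} = \frac{\left(\frac{7}{2} - 43\right) \left(-21\right)}{-7249} = \left(- \frac{79}{2}\right) \left(-21\right) \left(- \frac{1}{7249}\right) = \frac{1659}{2} \left(- \frac{1}{7249}\right) = - \frac{1659}{14498}$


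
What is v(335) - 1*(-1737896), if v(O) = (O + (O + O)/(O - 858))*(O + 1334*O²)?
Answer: 26130279349083/523 ≈ 4.9962e+10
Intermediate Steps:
v(O) = (O + 1334*O²)*(O + 2*O/(-858 + O)) (v(O) = (O + (2*O)/(-858 + O))*(O + 1334*O²) = (O + 2*O/(-858 + O))*(O + 1334*O²) = (O + 1334*O²)*(O + 2*O/(-858 + O)))
v(335) - 1*(-1737896) = 335²*(-856 - 1141903*335 + 1334*335²)/(-858 + 335) - 1*(-1737896) = 112225*(-856 - 382537505 + 1334*112225)/(-523) + 1737896 = 112225*(-1/523)*(-856 - 382537505 + 149708150) + 1737896 = 112225*(-1/523)*(-232830211) + 1737896 = 26129370429475/523 + 1737896 = 26130279349083/523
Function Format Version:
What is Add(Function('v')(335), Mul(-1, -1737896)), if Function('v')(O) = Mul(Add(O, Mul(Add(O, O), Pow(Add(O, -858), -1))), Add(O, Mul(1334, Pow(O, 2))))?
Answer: Rational(26130279349083, 523) ≈ 4.9962e+10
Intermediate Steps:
Function('v')(O) = Mul(Add(O, Mul(1334, Pow(O, 2))), Add(O, Mul(2, O, Pow(Add(-858, O), -1)))) (Function('v')(O) = Mul(Add(O, Mul(Mul(2, O), Pow(Add(-858, O), -1))), Add(O, Mul(1334, Pow(O, 2)))) = Mul(Add(O, Mul(2, O, Pow(Add(-858, O), -1))), Add(O, Mul(1334, Pow(O, 2)))) = Mul(Add(O, Mul(1334, Pow(O, 2))), Add(O, Mul(2, O, Pow(Add(-858, O), -1)))))
Add(Function('v')(335), Mul(-1, -1737896)) = Add(Mul(Pow(335, 2), Pow(Add(-858, 335), -1), Add(-856, Mul(-1141903, 335), Mul(1334, Pow(335, 2)))), Mul(-1, -1737896)) = Add(Mul(112225, Pow(-523, -1), Add(-856, -382537505, Mul(1334, 112225))), 1737896) = Add(Mul(112225, Rational(-1, 523), Add(-856, -382537505, 149708150)), 1737896) = Add(Mul(112225, Rational(-1, 523), -232830211), 1737896) = Add(Rational(26129370429475, 523), 1737896) = Rational(26130279349083, 523)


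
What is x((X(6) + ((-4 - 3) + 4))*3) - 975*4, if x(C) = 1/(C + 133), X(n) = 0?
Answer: -483599/124 ≈ -3900.0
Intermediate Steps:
x(C) = 1/(133 + C)
x((X(6) + ((-4 - 3) + 4))*3) - 975*4 = 1/(133 + (0 + ((-4 - 3) + 4))*3) - 975*4 = 1/(133 + (0 + (-7 + 4))*3) - 3900 = 1/(133 + (0 - 3)*3) - 3900 = 1/(133 - 3*3) - 3900 = 1/(133 - 9) - 3900 = 1/124 - 3900 = -483599/124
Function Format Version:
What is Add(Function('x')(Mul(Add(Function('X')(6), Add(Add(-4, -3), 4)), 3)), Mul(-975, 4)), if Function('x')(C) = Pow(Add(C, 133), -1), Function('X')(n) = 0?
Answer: Rational(-483599, 124) ≈ -3900.0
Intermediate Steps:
Function('x')(C) = Pow(Add(133, C), -1)
Add(Function('x')(Mul(Add(Function('X')(6), Add(Add(-4, -3), 4)), 3)), Mul(-975, 4)) = Add(Pow(Add(133, Mul(Add(0, Add(Add(-4, -3), 4)), 3)), -1), Mul(-975, 4)) = Add(Pow(Add(133, Mul(Add(0, Add(-7, 4)), 3)), -1), -3900) = Add(Pow(Add(133, Mul(Add(0, -3), 3)), -1), -3900) = Add(Pow(Add(133, Mul(-3, 3)), -1), -3900) = Add(Pow(Add(133, -9), -1), -3900) = Add(Pow(124, -1), -3900) = Add(Rational(1, 124), -3900) = Rational(-483599, 124)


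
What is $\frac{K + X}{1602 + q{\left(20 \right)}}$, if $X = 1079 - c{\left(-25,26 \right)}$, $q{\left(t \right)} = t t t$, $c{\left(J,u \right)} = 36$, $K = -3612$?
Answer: $- \frac{2569}{9602} \approx -0.26755$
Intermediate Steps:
$q{\left(t \right)} = t^{3}$ ($q{\left(t \right)} = t^{2} t = t^{3}$)
$X = 1043$ ($X = 1079 - 36 = 1043$)
$\frac{K + X}{1602 + q{\left(20 \right)}} = \frac{-3612 + 1043}{1602 + 20^{3}} = - \frac{2569}{1602 + 8000} = - \frac{2569}{9602}$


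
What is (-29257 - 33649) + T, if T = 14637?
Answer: -48269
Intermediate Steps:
(-29257 - 33649) + T = (-29257 - 33649) + 14637 = -62906 + 14637 = -48269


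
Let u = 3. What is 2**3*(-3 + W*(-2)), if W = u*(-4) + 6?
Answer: 72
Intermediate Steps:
W = -6 (W = 3*(-4) + 6 = -12 + 6 = -6)
2**3*(-3 + W*(-2)) = 2**3*(-3 - 6*(-2)) = 8*(-3 + 12) = 8*9 = 72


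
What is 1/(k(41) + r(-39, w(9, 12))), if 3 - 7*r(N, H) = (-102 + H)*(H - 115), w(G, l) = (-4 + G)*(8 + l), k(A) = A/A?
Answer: -7/20 ≈ -0.35000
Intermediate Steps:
k(A) = 1
r(N, H) = 3/7 - (-115 + H)*(-102 + H)/7 (r(N, H) = 3/7 - (-102 + H)*(H - 115)/7 = 3/7 - (-102 + H)*(-115 + H)/7 = 3/7 - (-115 + H)*(-102 + H)/7)
1/(k(41) + r(-39, w(9, 12))) = 1/(1 + (-11727/7 + 31*(-32 - 4*12 + 8*9 + 9*12) - (-32 - 4*12 + 8*9 + 9*12)²/7)) = 1/(1 + (-11727/7 + 31*(-32 - 48 + 72 + 108) - (-32 - 48 + 72 + 108)²/7)) = 1/(1 + (-11727/7 + 31*100 - ⅐*100²)) = 1/(1 + (-11727/7 + 3100 - ⅐*10000)) = 1/(1 + (-11727/7 + 3100 - 10000/7)) = 1/(1 - 27/7) = 1/(-20/7) = -7/20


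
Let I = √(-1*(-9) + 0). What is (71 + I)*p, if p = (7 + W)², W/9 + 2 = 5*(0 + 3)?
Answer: 1137824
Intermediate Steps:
W = 117 (W = -18 + 9*(5*(0 + 3)) = -18 + 9*(5*3) = -18 + 9*15 = -18 + 135 = 117)
I = 3 (I = √(9 + 0) = √9 = 3)
p = 15376 (p = (7 + 117)² = 124² = 15376)
(71 + I)*p = (71 + 3)*15376 = 74*15376 = 1137824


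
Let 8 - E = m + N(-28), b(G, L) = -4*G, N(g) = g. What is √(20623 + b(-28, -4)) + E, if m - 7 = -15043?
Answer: 15072 + √20735 ≈ 15216.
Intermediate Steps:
m = -15036 (m = 7 - 15043 = -15036)
E = 15072 (E = 8 - (-15036 - 28) = 8 - 1*(-15064) = 8 + 15064 = 15072)
√(20623 + b(-28, -4)) + E = √(20623 - 4*(-28)) + 15072 = √(20623 + 112) + 15072 = √20735 + 15072 = 15072 + √20735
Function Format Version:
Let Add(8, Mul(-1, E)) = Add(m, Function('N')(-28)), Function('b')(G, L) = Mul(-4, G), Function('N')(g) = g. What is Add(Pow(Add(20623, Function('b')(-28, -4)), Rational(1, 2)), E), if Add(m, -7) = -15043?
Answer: Add(15072, Pow(20735, Rational(1, 2))) ≈ 15216.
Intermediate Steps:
m = -15036 (m = Add(7, -15043) = -15036)
E = 15072 (E = Add(8, Mul(-1, Add(-15036, -28))) = Add(8, Mul(-1, -15064)) = Add(8, 15064) = 15072)
Add(Pow(Add(20623, Function('b')(-28, -4)), Rational(1, 2)), E) = Add(Pow(Add(20623, Mul(-4, -28)), Rational(1, 2)), 15072) = Add(Pow(Add(20623, 112), Rational(1, 2)), 15072) = Add(Pow(20735, Rational(1, 2)), 15072) = Add(15072, Pow(20735, Rational(1, 2)))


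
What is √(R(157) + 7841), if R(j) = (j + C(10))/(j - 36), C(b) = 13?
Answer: √948931/11 ≈ 88.557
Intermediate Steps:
R(j) = (13 + j)/(-36 + j) (R(j) = (j + 13)/(j - 36) = (13 + j)/(j - 9*4) = (13 + j)/(j - 36) = (13 + j)/(-36 + j))
√(R(157) + 7841) = √((13 + 157)/(-36 + 157) + 7841) = √(170/121 + 7841) = √(948931/121) = √948931/11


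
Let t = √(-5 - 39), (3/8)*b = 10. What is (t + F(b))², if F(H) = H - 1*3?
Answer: 4645/9 + 284*I*√11/3 ≈ 516.11 + 313.97*I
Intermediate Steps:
b = 80/3 (b = (8/3)*10 = 80/3 ≈ 26.667)
F(H) = -3 + H (F(H) = H - 3 = -3 + H)
t = 2*I*√11 (t = √(-44) = 2*I*√11 ≈ 6.6332*I)
(t + F(b))² = (2*I*√11 + (-3 + 80/3))² = (2*I*√11 + 71/3)² = (71/3 + 2*I*√11)²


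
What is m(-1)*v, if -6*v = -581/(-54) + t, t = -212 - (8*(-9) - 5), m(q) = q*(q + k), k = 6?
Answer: -33545/324 ≈ -103.53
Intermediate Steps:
m(q) = q*(6 + q) (m(q) = q*(q + 6) = q*(6 + q))
t = -135 (t = -212 - (-72 - 5) = -212 - 1*(-77) = -212 + 77 = -135)
v = 6709/324 (v = -(-581/(-54) - 135)/6 = -(-581*(-1/54) - 135)/6 = -(581/54 - 135)/6 = -⅙*(-6709/54) = 6709/324 ≈ 20.707)
m(-1)*v = -(6 - 1)*(6709/324) = -1*5*(6709/324) = -5*6709/324 = -33545/324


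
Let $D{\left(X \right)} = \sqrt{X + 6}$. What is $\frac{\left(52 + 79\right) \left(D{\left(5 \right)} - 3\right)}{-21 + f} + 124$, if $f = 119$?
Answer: $\frac{11759}{98} + \frac{131 \sqrt{11}}{98} \approx 124.42$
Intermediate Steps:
$D{\left(X \right)} = \sqrt{6 + X}$
$\frac{\left(52 + 79\right) \left(D{\left(5 \right)} - 3\right)}{-21 + f} + 124 = \frac{\left(52 + 79\right) \left(\sqrt{6 + 5} - 3\right)}{-21 + 119} + 124 = \frac{131 \left(\sqrt{11} - 3\right)}{98} + 124 = \frac{131 \left(-3 + \sqrt{11}\right)}{98} + 124 = \frac{-393 + 131 \sqrt{11}}{98} + 124 = \left(- \frac{393}{98} + \frac{131 \sqrt{11}}{98}\right) + 124 = \frac{11759}{98} + \frac{131 \sqrt{11}}{98}$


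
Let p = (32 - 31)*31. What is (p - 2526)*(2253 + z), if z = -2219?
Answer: -84830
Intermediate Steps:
p = 31 (p = 1*31 = 31)
(p - 2526)*(2253 + z) = (31 - 2526)*(2253 - 2219) = -2495*34 = -84830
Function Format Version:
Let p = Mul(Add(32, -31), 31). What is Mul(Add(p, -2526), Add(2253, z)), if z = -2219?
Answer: -84830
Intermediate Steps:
p = 31 (p = Mul(1, 31) = 31)
Mul(Add(p, -2526), Add(2253, z)) = Mul(Add(31, -2526), Add(2253, -2219)) = Mul(-2495, 34) = -84830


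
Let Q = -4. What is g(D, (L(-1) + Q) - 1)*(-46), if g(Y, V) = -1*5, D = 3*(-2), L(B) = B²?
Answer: 230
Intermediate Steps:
D = -6
g(Y, V) = -5
g(D, (L(-1) + Q) - 1)*(-46) = -5*(-46) = 230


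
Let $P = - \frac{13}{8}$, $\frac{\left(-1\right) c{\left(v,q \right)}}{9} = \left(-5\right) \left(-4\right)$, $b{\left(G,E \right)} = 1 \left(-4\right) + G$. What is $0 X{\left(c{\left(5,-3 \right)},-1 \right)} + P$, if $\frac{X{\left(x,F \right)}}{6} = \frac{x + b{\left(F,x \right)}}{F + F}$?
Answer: $- \frac{13}{8} \approx -1.625$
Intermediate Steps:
$b{\left(G,E \right)} = -4 + G$
$c{\left(v,q \right)} = -180$ ($c{\left(v,q \right)} = - 9 \left(\left(-5\right) \left(-4\right)\right) = \left(-9\right) 20 = -180$)
$X{\left(x,F \right)} = \frac{3 \left(-4 + F + x\right)}{F}$ ($X{\left(x,F \right)} = 6 \frac{x + \left(-4 + F\right)}{F + F} = 6 \frac{-4 + F + x}{2 F} = \frac{3 \left(-4 + F + x\right)}{F}$)
$P = - \frac{13}{8}$ ($P = \left(-13\right) \frac{1}{8} = - \frac{13}{8} \approx -1.625$)
$0 X{\left(c{\left(5,-3 \right)},-1 \right)} + P = 0 \frac{3 \left(-4 - 1 - 180\right)}{-1} - \frac{13}{8} = 0 \cdot 3 \left(-1\right) \left(-185\right) - \frac{13}{8} = 0 \cdot 555 - \frac{13}{8} = 0 - \frac{13}{8} = - \frac{13}{8}$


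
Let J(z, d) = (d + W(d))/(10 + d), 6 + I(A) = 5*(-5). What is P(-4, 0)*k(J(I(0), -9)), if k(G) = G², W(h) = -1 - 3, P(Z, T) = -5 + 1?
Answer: -676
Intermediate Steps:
P(Z, T) = -4
I(A) = -31 (I(A) = -6 + 5*(-5) = -6 - 25 = -31)
W(h) = -4
J(z, d) = (-4 + d)/(10 + d) (J(z, d) = (d - 4)/(10 + d) = (-4 + d)/(10 + d))
P(-4, 0)*k(J(I(0), -9)) = -4*(-4 - 9)²/(10 - 9)² = -4*(-13/1)² = -4*(1*(-13))² = -4*(-13)² = -4*169 = -676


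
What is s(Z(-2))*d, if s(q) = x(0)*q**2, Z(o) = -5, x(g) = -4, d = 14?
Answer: -1400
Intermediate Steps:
s(q) = -4*q**2
s(Z(-2))*d = -4*(-5)**2*14 = -4*25*14 = -100*14 = -1400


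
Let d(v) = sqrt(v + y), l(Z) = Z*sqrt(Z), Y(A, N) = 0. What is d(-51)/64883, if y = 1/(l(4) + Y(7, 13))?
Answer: I*sqrt(814)/259532 ≈ 0.00010993*I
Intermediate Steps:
l(Z) = Z**(3/2)
y = 1/8 (y = 1/(4**(3/2) + 0) = 1/(8 + 0) = 1/8 ≈ 0.12500)
d(v) = sqrt(1/8 + v) (d(v) = sqrt(v + 1/8) = sqrt(1/8 + v))
d(-51)/64883 = (sqrt(2 + 16*(-51))/4)/64883 = (sqrt(2 - 816)/4)*(1/64883) = (sqrt(-814)/4)*(1/64883) = ((I*sqrt(814))/4)*(1/64883) = (I*sqrt(814)/4)*(1/64883) = I*sqrt(814)/259532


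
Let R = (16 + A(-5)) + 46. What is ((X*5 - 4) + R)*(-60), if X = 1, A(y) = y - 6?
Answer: -3120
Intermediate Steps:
A(y) = -6 + y
R = 51 (R = (16 + (-6 - 5)) + 46 = (16 - 11) + 46 = 5 + 46 = 51)
((X*5 - 4) + R)*(-60) = ((1*5 - 4) + 51)*(-60) = ((5 - 4) + 51)*(-60) = (1 + 51)*(-60) = 52*(-60) = -3120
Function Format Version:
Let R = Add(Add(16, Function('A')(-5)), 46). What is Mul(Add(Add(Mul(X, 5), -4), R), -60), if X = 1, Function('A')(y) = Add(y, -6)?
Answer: -3120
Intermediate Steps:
Function('A')(y) = Add(-6, y)
R = 51 (R = Add(Add(16, Add(-6, -5)), 46) = Add(Add(16, -11), 46) = Add(5, 46) = 51)
Mul(Add(Add(Mul(X, 5), -4), R), -60) = Mul(Add(Add(Mul(1, 5), -4), 51), -60) = Mul(Add(Add(5, -4), 51), -60) = Mul(Add(1, 51), -60) = Mul(52, -60) = -3120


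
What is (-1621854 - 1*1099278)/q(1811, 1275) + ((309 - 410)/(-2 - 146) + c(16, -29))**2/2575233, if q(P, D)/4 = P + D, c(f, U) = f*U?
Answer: -236782886357465/1074535744496 ≈ -220.36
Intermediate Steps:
c(f, U) = U*f
q(P, D) = 4*D + 4*P (q(P, D) = 4*(P + D) = 4*(D + P) = 4*D + 4*P)
(-1621854 - 1*1099278)/q(1811, 1275) + ((309 - 410)/(-2 - 146) + c(16, -29))**2/2575233 = (-1621854 - 1*1099278)/(4*1275 + 4*1811) + ((309 - 410)/(-2 - 146) - 29*16)**2/2575233 = (-1621854 - 1099278)/(5100 + 7244) + (-101/(-148) - 464)**2*(1/2575233) = -2721132/12344 + (-101*(-1/148) - 464)**2*(1/2575233) = -2721132*1/12344 + (101/148 - 464)**2*(1/2575233) = -680283/3086 + (-68571/148)**2*(1/2575233) = -680283/3086 + (4701982041/21904)*(1/2575233) = -680283/3086 + 58049161/696393872 = -236782886357465/1074535744496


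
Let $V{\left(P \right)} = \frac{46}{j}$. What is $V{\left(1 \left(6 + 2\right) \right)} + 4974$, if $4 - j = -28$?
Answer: $\frac{79607}{16} \approx 4975.4$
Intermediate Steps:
$j = 32$ ($j = 4 - -28 = 4 + 28 = 32$)
$V{\left(P \right)} = \frac{23}{16}$ ($V{\left(P \right)} = \frac{46}{32} = 46 \cdot \frac{1}{32} = \frac{23}{16}$)
$V{\left(1 \left(6 + 2\right) \right)} + 4974 = \frac{23}{16} + 4974 = \frac{79607}{16}$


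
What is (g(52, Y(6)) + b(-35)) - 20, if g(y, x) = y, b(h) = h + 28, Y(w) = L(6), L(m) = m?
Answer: 25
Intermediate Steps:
Y(w) = 6
b(h) = 28 + h
(g(52, Y(6)) + b(-35)) - 20 = (52 + (28 - 35)) - 20 = (52 - 7) - 20 = 45 - 20 = 25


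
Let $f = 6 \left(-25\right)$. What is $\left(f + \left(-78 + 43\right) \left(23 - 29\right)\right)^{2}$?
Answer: $3600$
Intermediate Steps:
$f = -150$
$\left(f + \left(-78 + 43\right) \left(23 - 29\right)\right)^{2} = \left(-150 + \left(-78 + 43\right) \left(23 - 29\right)\right)^{2} = \left(-150 - -210\right)^{2} = \left(-150 + 210\right)^{2} = 60^{2} = 3600$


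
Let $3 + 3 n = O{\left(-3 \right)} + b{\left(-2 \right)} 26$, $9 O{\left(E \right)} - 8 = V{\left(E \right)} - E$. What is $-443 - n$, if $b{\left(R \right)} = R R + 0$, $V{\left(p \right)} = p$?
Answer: $- \frac{12878}{27} \approx -476.96$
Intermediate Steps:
$b{\left(R \right)} = R^{2}$ ($b{\left(R \right)} = R^{2} + 0 = R^{2}$)
$O{\left(E \right)} = \frac{8}{9}$ ($O{\left(E \right)} = \frac{8}{9} + \frac{E - E}{9} = \frac{8}{9} + \frac{1}{9} \cdot 0 = \frac{8}{9} + 0 = \frac{8}{9}$)
$n = \frac{917}{27}$ ($n = -1 + \frac{\frac{8}{9} + \left(-2\right)^{2} \cdot 26}{3} = -1 + \frac{\frac{8}{9} + 4 \cdot 26}{3} = -1 + \frac{\frac{8}{9} + 104}{3} = -1 + \frac{1}{3} \cdot \frac{944}{9} = -1 + \frac{944}{27} = \frac{917}{27} \approx 33.963$)
$-443 - n = -443 - \frac{917}{27} = - \frac{12878}{27}$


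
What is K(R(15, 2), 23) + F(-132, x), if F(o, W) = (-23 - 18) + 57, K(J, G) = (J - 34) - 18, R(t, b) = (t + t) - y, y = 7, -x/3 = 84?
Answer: -13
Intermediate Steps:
x = -252 (x = -3*84 = -252)
R(t, b) = -7 + 2*t (R(t, b) = (t + t) - 1*7 = 2*t - 7 = -7 + 2*t)
K(J, G) = -52 + J (K(J, G) = (-34 + J) - 18 = -52 + J)
F(o, W) = 16 (F(o, W) = -41 + 57 = 16)
K(R(15, 2), 23) + F(-132, x) = (-52 + (-7 + 2*15)) + 16 = (-52 + (-7 + 30)) + 16 = (-52 + 23) + 16 = -29 + 16 = -13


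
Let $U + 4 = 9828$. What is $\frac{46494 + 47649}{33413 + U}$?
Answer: $\frac{94143}{43237} \approx 2.1774$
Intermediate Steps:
$U = 9824$ ($U = -4 + 9828 = 9824$)
$\frac{46494 + 47649}{33413 + U} = \frac{46494 + 47649}{33413 + 9824} = \frac{94143}{43237}$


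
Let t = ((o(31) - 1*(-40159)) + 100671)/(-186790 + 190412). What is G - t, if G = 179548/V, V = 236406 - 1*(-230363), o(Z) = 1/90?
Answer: -5857628454029/152157358620 ≈ -38.497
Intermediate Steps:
o(Z) = 1/90
V = 466769 (V = 236406 + 230363 = 466769)
G = 179548/466769 ≈ 0.38466
t = 12674701/325980 (t = ((1/90 - 1*(-40159)) + 100671)/(-186790 + 190412) = ((1/90 + 40159) + 100671)/3622 = (3614311/90 + 100671)*(1/3622) = (12674701/90)*(1/3622) = 12674701/325980 ≈ 38.882)
G - t = 179548/466769 - 1*12674701/325980 = 179548/466769 - 12674701/325980 = -5857628454029/152157358620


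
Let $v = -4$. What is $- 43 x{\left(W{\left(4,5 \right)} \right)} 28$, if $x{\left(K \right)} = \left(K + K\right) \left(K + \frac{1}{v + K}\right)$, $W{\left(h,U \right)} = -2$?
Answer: $- \frac{31304}{3} \approx -10435.0$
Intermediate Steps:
$x{\left(K \right)} = 2 K \left(K + \frac{1}{-4 + K}\right)$ ($x{\left(K \right)} = \left(K + K\right) \left(K + \frac{1}{-4 + K}\right) = 2 K \left(K + \frac{1}{-4 + K}\right)$)
$- 43 x{\left(W{\left(4,5 \right)} \right)} 28 = - 43 \cdot 2 \left(-2\right) \frac{1}{-4 - 2} \left(1 + \left(-2\right)^{2} - -8\right) 28 = - 43 \cdot 2 \left(-2\right) \frac{1}{-6} \left(1 + 4 + 8\right) 28 = - 43 \cdot 2 \left(-2\right) \left(- \frac{1}{6}\right) 13 \cdot 28 = \left(-43\right) \frac{26}{3} \cdot 28 = \left(- \frac{1118}{3}\right) 28 = - \frac{31304}{3}$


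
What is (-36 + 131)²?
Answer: 9025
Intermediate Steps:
(-36 + 131)² = 95² = 9025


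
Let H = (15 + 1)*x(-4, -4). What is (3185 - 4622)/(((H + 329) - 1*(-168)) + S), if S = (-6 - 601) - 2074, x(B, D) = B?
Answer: 1437/2248 ≈ 0.63923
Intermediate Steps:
H = -64 (H = (15 + 1)*(-4) = 16*(-4) = -64)
S = -2681 (S = -607 - 2074 = -2681)
(3185 - 4622)/(((H + 329) - 1*(-168)) + S) = (3185 - 4622)/(((-64 + 329) - 1*(-168)) - 2681) = -1437/((265 + 168) - 2681) = -1437/(433 - 2681) = -1437/(-2248) = -1437*(-1/2248) = 1437/2248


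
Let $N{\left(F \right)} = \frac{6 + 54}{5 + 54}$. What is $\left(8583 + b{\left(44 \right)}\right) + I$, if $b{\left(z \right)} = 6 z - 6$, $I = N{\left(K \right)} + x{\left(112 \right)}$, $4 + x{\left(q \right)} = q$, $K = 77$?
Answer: $\frac{528051}{59} \approx 8950.0$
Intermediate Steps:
$N{\left(F \right)} = \frac{60}{59}$
$x{\left(q \right)} = -4 + q$
$I = \frac{6432}{59}$ ($I = \frac{60}{59} + \left(-4 + 112\right) = \frac{60}{59} + 108 = \frac{6432}{59} \approx 109.02$)
$b{\left(z \right)} = -6 + 6 z$
$\left(8583 + b{\left(44 \right)}\right) + I = \left(8583 + \left(-6 + 6 \cdot 44\right)\right) + \frac{6432}{59} = \left(8583 + \left(-6 + 264\right)\right) + \frac{6432}{59} = \left(8583 + 258\right) + \frac{6432}{59} = 8841 + \frac{6432}{59} = \frac{528051}{59}$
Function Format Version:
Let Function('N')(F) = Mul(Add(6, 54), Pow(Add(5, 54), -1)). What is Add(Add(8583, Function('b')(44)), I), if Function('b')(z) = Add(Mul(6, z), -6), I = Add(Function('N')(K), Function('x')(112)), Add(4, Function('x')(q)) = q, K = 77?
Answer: Rational(528051, 59) ≈ 8950.0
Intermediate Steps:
Function('N')(F) = Rational(60, 59) (Function('N')(F) = Mul(60, Pow(59, -1)) = Mul(60, Rational(1, 59)) = Rational(60, 59))
Function('x')(q) = Add(-4, q)
I = Rational(6432, 59) (I = Add(Rational(60, 59), Add(-4, 112)) = Add(Rational(60, 59), 108) = Rational(6432, 59) ≈ 109.02)
Function('b')(z) = Add(-6, Mul(6, z))
Add(Add(8583, Function('b')(44)), I) = Add(Add(8583, Add(-6, Mul(6, 44))), Rational(6432, 59)) = Add(Add(8583, Add(-6, 264)), Rational(6432, 59)) = Add(Add(8583, 258), Rational(6432, 59)) = Add(8841, Rational(6432, 59)) = Rational(528051, 59)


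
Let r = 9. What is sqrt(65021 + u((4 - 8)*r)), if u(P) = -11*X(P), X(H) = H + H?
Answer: sqrt(65813) ≈ 256.54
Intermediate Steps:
X(H) = 2*H
u(P) = -22*P
sqrt(65021 + u((4 - 8)*r)) = sqrt(65021 - 22*(4 - 8)*9) = sqrt(65021 - (-88)*9) = sqrt(65021 - 22*(-36)) = sqrt(65021 + 792) = sqrt(65813)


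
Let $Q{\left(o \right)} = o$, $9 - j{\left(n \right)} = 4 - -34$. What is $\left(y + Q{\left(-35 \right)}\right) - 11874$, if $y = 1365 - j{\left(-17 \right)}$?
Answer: $-10515$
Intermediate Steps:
$j{\left(n \right)} = -29$ ($j{\left(n \right)} = 9 - \left(4 - -34\right) = 9 - \left(4 + 34\right) = 9 - 38 = -29$)
$y = 1394$ ($y = 1365 - -29 = 1365 + 29 = 1394$)
$\left(y + Q{\left(-35 \right)}\right) - 11874 = \left(1394 - 35\right) - 11874 = 1359 - 11874 = -10515$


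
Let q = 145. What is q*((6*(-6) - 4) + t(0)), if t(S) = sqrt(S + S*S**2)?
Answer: -5800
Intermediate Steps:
t(S) = sqrt(S + S**3)
q*((6*(-6) - 4) + t(0)) = 145*((6*(-6) - 4) + sqrt(0 + 0**3)) = 145*((-36 - 4) + sqrt(0 + 0)) = 145*(-40 + sqrt(0)) = 145*(-40 + 0) = 145*(-40) = -5800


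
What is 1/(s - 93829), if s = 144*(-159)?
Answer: -1/116725 ≈ -8.5671e-6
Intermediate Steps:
s = -22896
1/(s - 93829) = 1/(-22896 - 93829) = 1/(-116725) = -1/116725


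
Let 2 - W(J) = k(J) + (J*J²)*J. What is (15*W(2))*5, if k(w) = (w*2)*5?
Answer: -2550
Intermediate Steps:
k(w) = 10*w (k(w) = (2*w)*5 = 10*w)
W(J) = 2 - J⁴ - 10*J (W(J) = 2 - (10*J + (J*J²)*J) = 2 - (10*J + J³*J) = 2 - (10*J + J⁴) = 2 - (J⁴ + 10*J) = 2 + (-J⁴ - 10*J) = 2 - J⁴ - 10*J)
(15*W(2))*5 = (15*(2 - 1*2⁴ - 10*2))*5 = (15*(2 - 1*16 - 20))*5 = (15*(2 - 16 - 20))*5 = (15*(-34))*5 = -510*5 = -2550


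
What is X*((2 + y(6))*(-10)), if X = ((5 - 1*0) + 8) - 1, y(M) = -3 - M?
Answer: 840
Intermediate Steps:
X = 12 (X = ((5 + 0) + 8) - 1 = (5 + 8) - 1 = 13 - 1 = 12)
X*((2 + y(6))*(-10)) = 12*((2 + (-3 - 1*6))*(-10)) = 12*((2 + (-3 - 6))*(-10)) = 12*((2 - 9)*(-10)) = 12*(-7*(-10)) = 12*70 = 840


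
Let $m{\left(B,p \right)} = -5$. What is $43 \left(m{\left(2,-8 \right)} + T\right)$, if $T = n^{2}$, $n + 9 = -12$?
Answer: $18748$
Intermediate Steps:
$n = -21$ ($n = -9 - 12 = -21$)
$T = 441$ ($T = \left(-21\right)^{2} = 441$)
$43 \left(m{\left(2,-8 \right)} + T\right) = 43 \left(-5 + 441\right) = 43 \cdot 436 = 18748$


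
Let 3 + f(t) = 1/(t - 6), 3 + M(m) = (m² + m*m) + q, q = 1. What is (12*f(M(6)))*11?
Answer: -6303/16 ≈ -393.94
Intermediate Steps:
M(m) = -2 + 2*m² (M(m) = -3 + ((m² + m*m) + 1) = -3 + ((m² + m²) + 1) = -3 + (2*m² + 1) = -3 + (1 + 2*m²) = -2 + 2*m²)
f(t) = -3 + 1/(-6 + t) (f(t) = -3 + 1/(t - 6) = -3 + 1/(-6 + t))
(12*f(M(6)))*11 = (12*((19 - 3*(-2 + 2*6²))/(-6 + (-2 + 2*6²))))*11 = (12*((19 - 3*(-2 + 2*36))/(-6 + (-2 + 2*36))))*11 = (12*((19 - 3*(-2 + 72))/(-6 + (-2 + 72))))*11 = (12*((19 - 3*70)/(-6 + 70)))*11 = (12*((19 - 210)/64))*11 = (12*((1/64)*(-191)))*11 = (12*(-191/64))*11 = -573/16*11 = -6303/16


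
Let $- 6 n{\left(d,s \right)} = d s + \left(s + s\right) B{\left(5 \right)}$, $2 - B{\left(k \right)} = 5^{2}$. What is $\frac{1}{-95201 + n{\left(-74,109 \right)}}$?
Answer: $- \frac{1}{93021} \approx -1.075 \cdot 10^{-5}$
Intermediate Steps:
$B{\left(k \right)} = -23$ ($B{\left(k \right)} = 2 - 5^{2} = 2 - 25 = -23$)
$n{\left(d,s \right)} = \frac{23 s}{3} - \frac{d s}{6}$ ($n{\left(d,s \right)} = - \frac{d s + \left(s + s\right) \left(-23\right)}{6} = - \frac{d s + 2 s \left(-23\right)}{6} = - \frac{d s - 46 s}{6} = - \frac{- 46 s + d s}{6} = \frac{23 s}{3} - \frac{d s}{6}$)
$\frac{1}{-95201 + n{\left(-74,109 \right)}} = \frac{1}{-95201 + \frac{1}{6} \cdot 109 \left(46 - -74\right)} = \frac{1}{-95201 + \frac{1}{6} \cdot 109 \left(46 + 74\right)} = \frac{1}{-95201 + \frac{1}{6} \cdot 109 \cdot 120} = \frac{1}{-95201 + 2180} = \frac{1}{-93021} = - \frac{1}{93021}$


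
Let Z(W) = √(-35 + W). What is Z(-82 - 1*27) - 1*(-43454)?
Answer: 43454 + 12*I ≈ 43454.0 + 12.0*I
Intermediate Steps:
Z(-82 - 1*27) - 1*(-43454) = √(-35 + (-82 - 1*27)) - 1*(-43454) = √(-35 + (-82 - 27)) + 43454 = √(-35 - 109) + 43454 = √(-144) + 43454 = 12*I + 43454 = 43454 + 12*I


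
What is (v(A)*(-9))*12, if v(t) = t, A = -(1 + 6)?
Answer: 756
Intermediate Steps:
A = -7 (A = -1*7 = -7)
(v(A)*(-9))*12 = -7*(-9)*12 = 63*12 = 756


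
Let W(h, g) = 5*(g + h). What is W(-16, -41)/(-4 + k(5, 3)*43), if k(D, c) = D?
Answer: -285/211 ≈ -1.3507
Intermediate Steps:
W(h, g) = 5*g + 5*h
W(-16, -41)/(-4 + k(5, 3)*43) = (5*(-41) + 5*(-16))/(-4 + 5*43) = (-205 - 80)/(-4 + 215) = -285/211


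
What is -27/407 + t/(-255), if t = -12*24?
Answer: 36777/34595 ≈ 1.0631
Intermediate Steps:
t = -288
-27/407 + t/(-255) = -27/407 - 288/(-255) = -27*1/407 - 288*(-1/255) = -27/407 + 96/85 = 36777/34595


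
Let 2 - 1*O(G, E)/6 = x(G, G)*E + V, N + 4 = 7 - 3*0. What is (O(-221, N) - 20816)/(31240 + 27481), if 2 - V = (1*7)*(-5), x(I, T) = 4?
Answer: -21098/58721 ≈ -0.35929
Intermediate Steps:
N = 3 (N = -4 + (7 - 3*0) = -4 + (7 + 0) = -4 + 7 = 3)
V = 37 (V = 2 - 1*7*(-5) = 2 - 7*(-5) = 2 - 1*(-35) = 2 + 35 = 37)
O(G, E) = -210 - 24*E (O(G, E) = 12 - 6*(4*E + 37) = 12 - 6*(37 + 4*E) = 12 + (-222 - 24*E) = -210 - 24*E)
(O(-221, N) - 20816)/(31240 + 27481) = ((-210 - 24*3) - 20816)/(31240 + 27481) = ((-210 - 72) - 20816)/58721 = (-282 - 20816)*(1/58721) = -21098*1/58721 = -21098/58721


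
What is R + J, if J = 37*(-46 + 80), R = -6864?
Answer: -5606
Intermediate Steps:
J = 1258 (J = 37*34 = 1258)
R + J = -6864 + 1258 = -5606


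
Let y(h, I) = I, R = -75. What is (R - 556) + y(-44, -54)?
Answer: -685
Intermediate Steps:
(R - 556) + y(-44, -54) = (-75 - 556) - 54 = -631 - 54 = -685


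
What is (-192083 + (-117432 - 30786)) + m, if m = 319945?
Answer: -20356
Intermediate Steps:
(-192083 + (-117432 - 30786)) + m = (-192083 + (-117432 - 30786)) + 319945 = (-192083 - 148218) + 319945 = -340301 + 319945 = -20356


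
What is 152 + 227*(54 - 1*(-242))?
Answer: 67344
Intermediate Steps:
152 + 227*(54 - 1*(-242)) = 152 + 227*(54 + 242) = 152 + 227*296 = 152 + 67192 = 67344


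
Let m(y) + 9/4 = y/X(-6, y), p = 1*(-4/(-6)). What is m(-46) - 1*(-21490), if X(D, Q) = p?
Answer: 85675/4 ≈ 21419.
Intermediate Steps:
p = ⅔ (p = 1*(-4*(-⅙)) = 1*(⅔) = ⅔ ≈ 0.66667)
X(D, Q) = ⅔
m(y) = -9/4 + 3*y/2 (m(y) = -9/4 + y/(⅔) = -9/4 + y*(3/2) = -9/4 + 3*y/2)
m(-46) - 1*(-21490) = (-9/4 + (3/2)*(-46)) - 1*(-21490) = (-9/4 - 69) + 21490 = -285/4 + 21490 = 85675/4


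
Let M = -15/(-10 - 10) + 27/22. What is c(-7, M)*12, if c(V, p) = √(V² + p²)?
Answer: 3*√102433/11 ≈ 87.287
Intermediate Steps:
M = 87/44 (M = -15/(-20) + 27*(1/22) = -15*(-1/20) + 27/22 = ¾ + 27/22 = 87/44 ≈ 1.9773)
c(-7, M)*12 = √((-7)² + (87/44)²)*12 = √(49 + 7569/1936)*12 = √(102433/1936)*12 = (√102433/44)*12 = 3*√102433/11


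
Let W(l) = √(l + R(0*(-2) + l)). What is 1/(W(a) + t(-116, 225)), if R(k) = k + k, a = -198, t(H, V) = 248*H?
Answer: -14384/413799209 - 3*I*√66/827598418 ≈ -3.4761e-5 - 2.9449e-8*I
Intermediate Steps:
R(k) = 2*k
W(l) = √3*√l (W(l) = √(l + 2*(0*(-2) + l)) = √(l + 2*(0 + l)) = √(l + 2*l) = √(3*l) = √3*√l)
1/(W(a) + t(-116, 225)) = 1/(√3*√(-198) + 248*(-116)) = 1/(√3*(3*I*√22) - 28768) = 1/(3*I*√66 - 28768) = 1/(-28768 + 3*I*√66)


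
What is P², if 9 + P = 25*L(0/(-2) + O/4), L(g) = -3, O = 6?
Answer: 7056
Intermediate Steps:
P = -84 (P = -9 + 25*(-3) = -9 - 75 = -84)
P² = (-84)² = 7056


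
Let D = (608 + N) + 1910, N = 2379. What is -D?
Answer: -4897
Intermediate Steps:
D = 4897 (D = (608 + 2379) + 1910 = 2987 + 1910 = 4897)
-D = -1*4897 = -4897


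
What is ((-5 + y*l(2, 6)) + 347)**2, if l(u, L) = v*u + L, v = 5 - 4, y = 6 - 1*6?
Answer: 116964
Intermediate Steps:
y = 0 (y = 6 - 6 = 0)
v = 1
l(u, L) = L + u (l(u, L) = 1*u + L = u + L = L + u)
((-5 + y*l(2, 6)) + 347)**2 = ((-5 + 0*(6 + 2)) + 347)**2 = ((-5 + 0*8) + 347)**2 = ((-5 + 0) + 347)**2 = (-5 + 347)**2 = 342**2 = 116964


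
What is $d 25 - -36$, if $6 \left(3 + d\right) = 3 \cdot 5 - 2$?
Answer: $\frac{91}{6} \approx 15.167$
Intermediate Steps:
$d = - \frac{5}{6}$ ($d = -3 + \frac{3 \cdot 5 - 2}{6} = -3 + \frac{15 - 2}{6} = -3 + \frac{1}{6} \cdot 13 = -3 + \frac{13}{6} = - \frac{5}{6} \approx -0.83333$)
$d 25 - -36 = \left(- \frac{5}{6}\right) 25 - -36 = - \frac{125}{6} + 36 = \frac{91}{6}$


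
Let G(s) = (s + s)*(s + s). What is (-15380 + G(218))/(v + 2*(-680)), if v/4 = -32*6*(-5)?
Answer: 1409/20 ≈ 70.450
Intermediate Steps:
v = 3840 (v = 4*(-32*6*(-5)) = 4*(-192*(-5)) = 4*960 = 3840)
G(s) = 4*s² (G(s) = (2*s)*(2*s) = 4*s²)
(-15380 + G(218))/(v + 2*(-680)) = (-15380 + 4*218²)/(3840 + 2*(-680)) = (-15380 + 4*47524)/(3840 - 1360) = (-15380 + 190096)/2480 = 174716*(1/2480) = 1409/20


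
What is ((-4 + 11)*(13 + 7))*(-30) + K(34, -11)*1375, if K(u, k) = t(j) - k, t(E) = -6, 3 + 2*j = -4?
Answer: 2675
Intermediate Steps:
j = -7/2 (j = -3/2 + (½)*(-4) = -3/2 - 2 = -7/2 ≈ -3.5000)
K(u, k) = -6 - k
((-4 + 11)*(13 + 7))*(-30) + K(34, -11)*1375 = ((-4 + 11)*(13 + 7))*(-30) + (-6 - 1*(-11))*1375 = (7*20)*(-30) + (-6 + 11)*1375 = 140*(-30) + 5*1375 = -4200 + 6875 = 2675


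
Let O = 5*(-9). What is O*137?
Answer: -6165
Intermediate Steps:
O = -45
O*137 = -45*137 = -6165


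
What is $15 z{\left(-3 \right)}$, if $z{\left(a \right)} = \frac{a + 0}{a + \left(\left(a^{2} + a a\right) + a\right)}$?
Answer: $- \frac{15}{4} \approx -3.75$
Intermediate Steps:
$z{\left(a \right)} = \frac{a}{2 a + 2 a^{2}}$ ($z{\left(a \right)} = \frac{a}{a + \left(\left(a^{2} + a^{2}\right) + a\right)} = \frac{a}{a + \left(2 a^{2} + a\right)} = \frac{a}{a + \left(a + 2 a^{2}\right)} = \frac{a}{2 a + 2 a^{2}}$)
$15 z{\left(-3 \right)} = 15 \frac{1}{2 \left(1 - 3\right)} = 15 \frac{1}{2 \left(-2\right)} = 15 \cdot \frac{1}{2} \left(- \frac{1}{2}\right) = 15 \left(- \frac{1}{4}\right) = - \frac{15}{4}$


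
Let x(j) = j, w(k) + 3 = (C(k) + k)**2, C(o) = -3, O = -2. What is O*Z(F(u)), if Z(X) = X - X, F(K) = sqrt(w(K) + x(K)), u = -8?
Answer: 0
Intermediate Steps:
w(k) = -3 + (-3 + k)**2
F(K) = sqrt(-3 + K + (-3 + K)**2) (F(K) = sqrt((-3 + (-3 + K)**2) + K) = sqrt(-3 + K + (-3 + K)**2))
Z(X) = 0
O*Z(F(u)) = -2*0 = 0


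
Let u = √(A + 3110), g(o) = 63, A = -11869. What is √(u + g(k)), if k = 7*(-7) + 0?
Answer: √(63 + I*√8759) ≈ 9.376 + 4.9909*I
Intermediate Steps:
k = -49 (k = -49 + 0 = -49)
u = I*√8759 (u = √(-11869 + 3110) = √(-8759) = I*√8759 ≈ 93.589*I)
√(u + g(k)) = √(I*√8759 + 63) = √(63 + I*√8759)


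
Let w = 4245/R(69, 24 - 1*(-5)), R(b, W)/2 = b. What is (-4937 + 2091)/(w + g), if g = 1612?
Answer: -130916/75567 ≈ -1.7324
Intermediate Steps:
R(b, W) = 2*b
w = 1415/46 (w = 4245/((2*69)) = 4245/138 = 4245*(1/138) = 1415/46 ≈ 30.761)
(-4937 + 2091)/(w + g) = (-4937 + 2091)/(1415/46 + 1612) = -2846/75567/46 = -2846*46/75567 = -130916/75567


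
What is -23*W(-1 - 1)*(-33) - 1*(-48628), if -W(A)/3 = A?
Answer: 53182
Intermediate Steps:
W(A) = -3*A
-23*W(-1 - 1)*(-33) - 1*(-48628) = -(-69)*(-1 - 1)*(-33) - 1*(-48628) = -(-69)*(-2)*(-33) + 48628 = -23*6*(-33) + 48628 = -138*(-33) + 48628 = 4554 + 48628 = 53182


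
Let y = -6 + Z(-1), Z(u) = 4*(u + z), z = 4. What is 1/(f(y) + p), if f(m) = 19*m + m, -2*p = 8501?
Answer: -2/8261 ≈ -0.00024210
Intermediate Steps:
p = -8501/2 (p = -½*8501 = -8501/2 ≈ -4250.5)
Z(u) = 16 + 4*u (Z(u) = 4*(u + 4) = 4*(4 + u) = 16 + 4*u)
y = 6 (y = -6 + (16 + 4*(-1)) = -6 + (16 - 4) = -6 + 12 = 6)
f(m) = 20*m
1/(f(y) + p) = 1/(20*6 - 8501/2) = 1/(120 - 8501/2) = 1/(-8261/2) = -2/8261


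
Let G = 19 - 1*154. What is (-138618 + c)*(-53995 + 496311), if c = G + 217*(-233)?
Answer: -83736611224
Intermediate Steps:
G = -135 (G = 19 - 154 = -135)
c = -50696 (c = -135 + 217*(-233) = -135 - 50561 = -50696)
(-138618 + c)*(-53995 + 496311) = (-138618 - 50696)*(-53995 + 496311) = -189314*442316 = -83736611224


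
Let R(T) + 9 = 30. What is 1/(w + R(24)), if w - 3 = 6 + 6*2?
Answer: 1/42 ≈ 0.023810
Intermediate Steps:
w = 21 (w = 3 + (6 + 6*2) = 3 + (6 + 12) = 3 + 18 = 21)
R(T) = 21 (R(T) = -9 + 30 = 21)
1/(w + R(24)) = 1/(21 + 21) = 1/42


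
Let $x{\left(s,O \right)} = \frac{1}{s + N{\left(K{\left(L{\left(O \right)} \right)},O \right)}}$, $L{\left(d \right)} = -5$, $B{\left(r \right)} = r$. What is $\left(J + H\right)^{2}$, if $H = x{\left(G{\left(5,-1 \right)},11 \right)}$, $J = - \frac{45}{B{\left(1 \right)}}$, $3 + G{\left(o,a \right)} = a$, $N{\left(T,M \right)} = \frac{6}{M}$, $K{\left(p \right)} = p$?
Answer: $\frac{2961841}{1444} \approx 2051.1$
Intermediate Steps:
$G{\left(o,a \right)} = -3 + a$
$J = -45$ ($J = - \frac{45}{1} = \left(-45\right) 1 = -45$)
$x{\left(s,O \right)} = \frac{1}{s + \frac{6}{O}}$
$H = - \frac{11}{38}$ ($H = \frac{11}{6 + 11 \left(-3 - 1\right)} = \frac{11}{6 + 11 \left(-4\right)} = \frac{11}{6 - 44} = \frac{11}{-38} = 11 \left(- \frac{1}{38}\right) = - \frac{11}{38} \approx -0.28947$)
$\left(J + H\right)^{2} = \left(-45 - \frac{11}{38}\right)^{2} = \left(- \frac{1721}{38}\right)^{2} = \frac{2961841}{1444}$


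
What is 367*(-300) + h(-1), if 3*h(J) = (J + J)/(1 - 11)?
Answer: -1651499/15 ≈ -1.1010e+5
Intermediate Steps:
h(J) = -J/15 (h(J) = ((J + J)/(1 - 11))/3 = ((2*J)/(-10))/3 = ((2*J)*(-⅒))/3 = (-J/5)/3 = -J/15)
367*(-300) + h(-1) = 367*(-300) - 1/15*(-1) = -110100 + 1/15 = -1651499/15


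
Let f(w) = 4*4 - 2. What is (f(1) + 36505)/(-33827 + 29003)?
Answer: -12173/1608 ≈ -7.5703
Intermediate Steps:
f(w) = 14 (f(w) = 16 - 2 = 14)
(f(1) + 36505)/(-33827 + 29003) = (14 + 36505)/(-33827 + 29003) = 36519/(-4824) = 36519*(-1/4824) = -12173/1608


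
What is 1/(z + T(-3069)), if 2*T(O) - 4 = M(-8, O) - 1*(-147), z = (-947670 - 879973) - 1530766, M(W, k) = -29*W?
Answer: -2/6716435 ≈ -2.9778e-7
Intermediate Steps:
z = -3358409 (z = -1827643 - 1530766 = -3358409)
T(O) = 383/2 (T(O) = 2 + (-29*(-8) - 1*(-147))/2 = 2 + (232 + 147)/2 = 2 + (½)*379 = 2 + 379/2 = 383/2)
1/(z + T(-3069)) = 1/(-3358409 + 383/2) = 1/(-6716435/2) = -2/6716435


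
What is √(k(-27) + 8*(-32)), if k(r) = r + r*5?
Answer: I*√418 ≈ 20.445*I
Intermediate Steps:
k(r) = 6*r (k(r) = r + 5*r = 6*r)
√(k(-27) + 8*(-32)) = √(6*(-27) + 8*(-32)) = √(-162 - 256) = √(-418) = I*√418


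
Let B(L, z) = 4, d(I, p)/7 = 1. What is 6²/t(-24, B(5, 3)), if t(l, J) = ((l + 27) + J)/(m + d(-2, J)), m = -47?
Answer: -1440/7 ≈ -205.71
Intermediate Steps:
d(I, p) = 7 (d(I, p) = 7*1 = 7)
t(l, J) = -27/40 - J/40 - l/40 (t(l, J) = ((l + 27) + J)/(-47 + 7) = ((27 + l) + J)/(-40) = (27 + J + l)*(-1/40) = -27/40 - J/40 - l/40)
6²/t(-24, B(5, 3)) = 6²/(-27/40 - 1/40*4 - 1/40*(-24)) = 36/(-27/40 - ⅒ + ⅗) = 36/(-7/40) = 36*(-40/7) = -1440/7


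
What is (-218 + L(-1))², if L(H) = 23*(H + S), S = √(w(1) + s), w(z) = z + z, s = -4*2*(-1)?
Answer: 63371 - 11086*√10 ≈ 28314.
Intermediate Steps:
s = 8 (s = -8*(-1) = 8)
w(z) = 2*z
S = √10 (S = √(2*1 + 8) = √(2 + 8) = √10 ≈ 3.1623)
L(H) = 23*H + 23*√10 (L(H) = 23*(H + √10) = 23*H + 23*√10)
(-218 + L(-1))² = (-218 + (23*(-1) + 23*√10))² = (-218 + (-23 + 23*√10))² = (-241 + 23*√10)²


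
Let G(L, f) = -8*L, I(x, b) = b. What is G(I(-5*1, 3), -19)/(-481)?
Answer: 24/481 ≈ 0.049896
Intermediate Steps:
G(I(-5*1, 3), -19)/(-481) = -8*3/(-481) = -24*(-1/481) = 24/481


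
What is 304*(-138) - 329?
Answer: -42281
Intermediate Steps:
304*(-138) - 329 = -41952 - 329 = -42281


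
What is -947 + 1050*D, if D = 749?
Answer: 785503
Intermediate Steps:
-947 + 1050*D = -947 + 1050*749 = -947 + 786450 = 785503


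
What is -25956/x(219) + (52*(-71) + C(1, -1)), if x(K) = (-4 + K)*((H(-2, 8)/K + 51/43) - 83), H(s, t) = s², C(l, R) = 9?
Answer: -7089418843/1925675 ≈ -3681.5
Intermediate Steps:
x(K) = (-4 + K)*(-3518/43 + 4/K) (x(K) = (-4 + K)*(((-2)²/K + 51/43) - 83) = (-4 + K)*((4/K + 51*(1/43)) - 83) = (-4 + K)*((4/K + 51/43) - 83) = (-4 + K)*((51/43 + 4/K) - 83) = (-4 + K)*(-3518/43 + 4/K))
-25956/x(219) + (52*(-71) + C(1, -1)) = -25956/(14244/43 - 16/219 - 3518/43*219) + (52*(-71) + 9) = -25956/(14244/43 - 16*1/219 - 770442/43) + (-3692 + 9) = -25956/(14244/43 - 16/219 - 770442/43) - 3683 = -25956/(-3851350/219) - 3683 = -25956*(-219/3851350) - 3683 = 2842182/1925675 - 3683 = -7089418843/1925675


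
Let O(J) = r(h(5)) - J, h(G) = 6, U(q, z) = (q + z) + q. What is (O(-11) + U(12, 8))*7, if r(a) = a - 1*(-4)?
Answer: 371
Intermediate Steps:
U(q, z) = z + 2*q
r(a) = 4 + a (r(a) = a + 4 = 4 + a)
O(J) = 10 - J (O(J) = (4 + 6) - J = 10 - J)
(O(-11) + U(12, 8))*7 = ((10 - 1*(-11)) + (8 + 2*12))*7 = ((10 + 11) + (8 + 24))*7 = (21 + 32)*7 = 53*7 = 371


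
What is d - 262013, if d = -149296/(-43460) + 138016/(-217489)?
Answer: -619134813288209/2363017985 ≈ -2.6201e+5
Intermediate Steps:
d = 6618015596/2363017985 (d = -149296*(-1/43460) + 138016*(-1/217489) = 37324/10865 - 138016/217489 = 6618015596/2363017985 ≈ 2.8007)
d - 262013 = 6618015596/2363017985 - 262013 = -619134813288209/2363017985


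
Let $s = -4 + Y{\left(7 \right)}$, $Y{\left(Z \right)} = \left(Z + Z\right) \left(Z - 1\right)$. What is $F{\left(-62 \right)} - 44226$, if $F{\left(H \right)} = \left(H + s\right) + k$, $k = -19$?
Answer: $-44227$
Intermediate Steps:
$Y{\left(Z \right)} = 2 Z \left(-1 + Z\right)$
$s = 80$ ($s = -4 + 2 \cdot 7 \left(-1 + 7\right) = -4 + 2 \cdot 7 \cdot 6 = -4 + 84 = 80$)
$F{\left(H \right)} = 61 + H$ ($F{\left(H \right)} = \left(H + 80\right) - 19 = \left(80 + H\right) - 19 = 61 + H$)
$F{\left(-62 \right)} - 44226 = \left(61 - 62\right) - 44226 = -1 - 44226 = -44227$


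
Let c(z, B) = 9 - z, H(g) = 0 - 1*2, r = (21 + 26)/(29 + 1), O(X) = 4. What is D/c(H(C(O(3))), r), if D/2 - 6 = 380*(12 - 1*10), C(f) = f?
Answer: 1532/11 ≈ 139.27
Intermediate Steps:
r = 47/30 ≈ 1.5667
D = 1532 (D = 12 + 2*(380*(12 - 1*10)) = 12 + 2*(380*(12 - 10)) = 12 + 2*(380*2) = 12 + 2*760 = 12 + 1520 = 1532)
H(g) = -2 (H(g) = 0 - 2 = -2)
D/c(H(C(O(3))), r) = 1532/(9 - 1*(-2)) = 1532/(9 + 2) = 1532/11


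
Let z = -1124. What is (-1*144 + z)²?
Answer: 1607824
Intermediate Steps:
(-1*144 + z)² = (-1*144 - 1124)² = (-144 - 1124)² = (-1268)² = 1607824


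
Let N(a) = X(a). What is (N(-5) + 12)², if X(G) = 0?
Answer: 144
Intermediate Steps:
N(a) = 0
(N(-5) + 12)² = (0 + 12)² = 12² = 144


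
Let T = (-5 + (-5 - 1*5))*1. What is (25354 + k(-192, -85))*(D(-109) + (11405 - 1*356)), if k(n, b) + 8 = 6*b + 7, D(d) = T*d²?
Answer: -4152904938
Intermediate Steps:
T = -15 (T = (-5 + (-5 - 5))*1 = (-5 - 10)*1 = -15*1 = -15)
D(d) = -15*d²
k(n, b) = -1 + 6*b (k(n, b) = -8 + (6*b + 7) = -8 + (7 + 6*b) = -1 + 6*b)
(25354 + k(-192, -85))*(D(-109) + (11405 - 1*356)) = (25354 + (-1 + 6*(-85)))*(-15*(-109)² + (11405 - 1*356)) = (25354 + (-1 - 510))*(-15*11881 + (11405 - 356)) = (25354 - 511)*(-178215 + 11049) = 24843*(-167166) = -4152904938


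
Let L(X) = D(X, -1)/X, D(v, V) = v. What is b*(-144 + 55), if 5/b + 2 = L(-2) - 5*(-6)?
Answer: -445/29 ≈ -15.345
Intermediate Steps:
L(X) = 1 (L(X) = X/X = 1)
b = 5/29 (b = 5/(-2 + (1 - 5*(-6))) = 5/(-2 + (1 + 30)) = 5/(-2 + 31) = 5/29 ≈ 0.17241)
b*(-144 + 55) = 5*(-144 + 55)/29 = (5/29)*(-89) = -445/29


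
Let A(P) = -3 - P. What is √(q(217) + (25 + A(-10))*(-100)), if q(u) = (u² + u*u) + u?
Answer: √91195 ≈ 301.98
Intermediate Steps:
q(u) = u + 2*u² (q(u) = (u² + u²) + u = 2*u² + u = u + 2*u²)
√(q(217) + (25 + A(-10))*(-100)) = √(217*(1 + 2*217) + (25 + (-3 - 1*(-10)))*(-100)) = √(217*(1 + 434) + (25 + (-3 + 10))*(-100)) = √(217*435 + (25 + 7)*(-100)) = √(94395 + 32*(-100)) = √(94395 - 3200) = √91195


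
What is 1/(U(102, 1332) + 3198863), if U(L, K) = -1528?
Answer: 1/3197335 ≈ 3.1276e-7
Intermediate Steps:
1/(U(102, 1332) + 3198863) = 1/(-1528 + 3198863) = 1/3197335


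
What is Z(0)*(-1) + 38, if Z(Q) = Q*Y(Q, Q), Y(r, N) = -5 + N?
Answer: 38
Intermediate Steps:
Z(Q) = Q*(-5 + Q)
Z(0)*(-1) + 38 = (0*(-5 + 0))*(-1) + 38 = (0*(-5))*(-1) + 38 = 0*(-1) + 38 = 0 + 38 = 38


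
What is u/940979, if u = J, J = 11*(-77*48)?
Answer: -40656/940979 ≈ -0.043206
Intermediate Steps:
J = -40656 (J = 11*(-3696) = -40656)
u = -40656
u/940979 = -40656/940979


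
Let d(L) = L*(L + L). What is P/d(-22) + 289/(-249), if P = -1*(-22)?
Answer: -12467/10956 ≈ -1.1379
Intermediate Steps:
d(L) = 2*L² (d(L) = L*(2*L) = 2*L²)
P = 22
P/d(-22) + 289/(-249) = 22/((2*(-22)²)) + 289/(-249) = 22/((2*484)) + 289*(-1/249) = 22/968 - 289/249 = 22*(1/968) - 289/249 = 1/44 - 289/249 = -12467/10956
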